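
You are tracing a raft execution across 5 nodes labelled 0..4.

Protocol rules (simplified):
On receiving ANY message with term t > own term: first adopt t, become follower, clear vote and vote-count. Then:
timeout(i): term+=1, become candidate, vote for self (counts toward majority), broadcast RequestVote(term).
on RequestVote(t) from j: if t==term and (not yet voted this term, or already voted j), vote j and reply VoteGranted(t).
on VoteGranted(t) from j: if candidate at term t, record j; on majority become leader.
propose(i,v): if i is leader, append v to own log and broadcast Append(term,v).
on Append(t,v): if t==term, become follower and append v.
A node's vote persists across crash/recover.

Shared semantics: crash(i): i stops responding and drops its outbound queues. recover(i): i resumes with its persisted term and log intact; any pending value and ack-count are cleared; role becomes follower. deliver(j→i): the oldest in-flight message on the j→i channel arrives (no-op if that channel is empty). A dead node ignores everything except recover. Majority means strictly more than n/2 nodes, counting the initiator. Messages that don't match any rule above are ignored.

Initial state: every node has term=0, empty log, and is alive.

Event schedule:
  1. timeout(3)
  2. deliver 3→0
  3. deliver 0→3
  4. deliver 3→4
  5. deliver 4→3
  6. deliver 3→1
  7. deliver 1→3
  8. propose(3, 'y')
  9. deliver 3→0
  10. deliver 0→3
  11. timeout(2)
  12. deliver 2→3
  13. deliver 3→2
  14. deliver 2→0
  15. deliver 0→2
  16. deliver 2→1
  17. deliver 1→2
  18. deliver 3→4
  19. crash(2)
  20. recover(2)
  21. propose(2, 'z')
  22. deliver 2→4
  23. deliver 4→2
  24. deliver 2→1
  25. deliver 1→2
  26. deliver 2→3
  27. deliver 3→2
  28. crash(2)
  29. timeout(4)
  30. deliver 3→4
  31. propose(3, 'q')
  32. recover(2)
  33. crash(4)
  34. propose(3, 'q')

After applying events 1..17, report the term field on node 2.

1

step 1 timeout(3): 3={cand,t=1,log=-}
step 2 deliver 3→0: 0={foll,t=1,log=-}
step 3 deliver 0→3: —
step 4 deliver 3→4: 4={foll,t=1,log=-}
step 5 deliver 4→3: 3={lead,t=1,log=-}
step 6 deliver 3→1: 1={foll,t=1,log=-}
step 7 deliver 1→3: —
step 8 propose(3,'y'): 3={lead,t=1,log=y}
step 9 deliver 3→0: 0={foll,t=1,log=y}
step 10 deliver 0→3: —
step 11 timeout(2): 2={cand,t=1,log=-}
step 12 deliver 2→3: —
step 13 deliver 3→2: —
step 14 deliver 2→0: —
step 15 deliver 0→2: —
step 16 deliver 2→1: —
step 17 deliver 1→2: —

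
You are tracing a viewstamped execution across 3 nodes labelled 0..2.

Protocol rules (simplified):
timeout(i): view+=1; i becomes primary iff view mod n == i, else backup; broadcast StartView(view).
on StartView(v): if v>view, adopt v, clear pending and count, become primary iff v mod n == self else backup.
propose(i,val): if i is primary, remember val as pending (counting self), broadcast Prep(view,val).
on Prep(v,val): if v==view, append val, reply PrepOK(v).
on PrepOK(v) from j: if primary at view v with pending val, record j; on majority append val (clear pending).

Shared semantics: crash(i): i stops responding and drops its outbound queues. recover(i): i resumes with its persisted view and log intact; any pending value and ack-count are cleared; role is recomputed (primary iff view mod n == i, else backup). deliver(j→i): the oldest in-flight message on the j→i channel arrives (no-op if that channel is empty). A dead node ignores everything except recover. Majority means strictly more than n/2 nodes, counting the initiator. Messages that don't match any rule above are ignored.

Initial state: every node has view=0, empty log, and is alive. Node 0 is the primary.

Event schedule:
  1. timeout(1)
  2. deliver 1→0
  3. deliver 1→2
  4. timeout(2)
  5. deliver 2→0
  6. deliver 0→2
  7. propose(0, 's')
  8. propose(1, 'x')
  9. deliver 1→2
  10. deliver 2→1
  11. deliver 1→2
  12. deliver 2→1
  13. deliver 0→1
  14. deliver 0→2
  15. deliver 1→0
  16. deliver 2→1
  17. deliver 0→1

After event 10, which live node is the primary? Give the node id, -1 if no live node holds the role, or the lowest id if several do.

step 1 timeout(1): 1={prim,v=1,log=-}
step 2 deliver 1→0: 0={back,v=1,log=-}
step 3 deliver 1→2: 2={back,v=1,log=-}
step 4 timeout(2): 2={prim,v=2,log=-}
step 5 deliver 2→0: 0={back,v=2,log=-}
step 6 deliver 0→2: —
step 7 propose(0,'s'): —
step 8 propose(1,'x'): —
step 9 deliver 1→2: —
step 10 deliver 2→1: 1={back,v=2,log=-}

2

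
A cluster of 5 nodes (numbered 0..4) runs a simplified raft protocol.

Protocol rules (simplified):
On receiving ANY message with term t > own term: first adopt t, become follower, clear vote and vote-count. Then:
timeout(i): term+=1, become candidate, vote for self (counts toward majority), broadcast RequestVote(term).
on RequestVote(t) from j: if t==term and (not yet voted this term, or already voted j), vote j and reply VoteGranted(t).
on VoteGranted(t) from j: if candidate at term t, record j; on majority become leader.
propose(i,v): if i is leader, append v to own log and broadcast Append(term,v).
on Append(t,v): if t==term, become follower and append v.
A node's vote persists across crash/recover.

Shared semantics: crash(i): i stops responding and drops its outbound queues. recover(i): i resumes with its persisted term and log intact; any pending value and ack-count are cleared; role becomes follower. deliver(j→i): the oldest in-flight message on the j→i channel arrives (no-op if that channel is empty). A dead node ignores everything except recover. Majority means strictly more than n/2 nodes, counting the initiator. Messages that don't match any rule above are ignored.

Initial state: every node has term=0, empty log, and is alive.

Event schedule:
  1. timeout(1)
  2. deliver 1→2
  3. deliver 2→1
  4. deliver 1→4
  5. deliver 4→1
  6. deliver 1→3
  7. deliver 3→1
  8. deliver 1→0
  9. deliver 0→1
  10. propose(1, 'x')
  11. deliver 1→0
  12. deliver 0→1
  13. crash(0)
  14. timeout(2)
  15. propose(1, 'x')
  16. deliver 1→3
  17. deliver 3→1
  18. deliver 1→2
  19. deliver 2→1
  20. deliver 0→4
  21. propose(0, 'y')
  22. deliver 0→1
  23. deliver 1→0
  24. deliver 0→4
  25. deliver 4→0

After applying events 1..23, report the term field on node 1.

step 1 timeout(1): 1={cand,t=1,log=-}
step 2 deliver 1→2: 2={foll,t=1,log=-}
step 3 deliver 2→1: —
step 4 deliver 1→4: 4={foll,t=1,log=-}
step 5 deliver 4→1: 1={lead,t=1,log=-}
step 6 deliver 1→3: 3={foll,t=1,log=-}
step 7 deliver 3→1: —
step 8 deliver 1→0: 0={foll,t=1,log=-}
step 9 deliver 0→1: —
step 10 propose(1,'x'): 1={lead,t=1,log=x}
step 11 deliver 1→0: 0={foll,t=1,log=x}
step 12 deliver 0→1: —
step 13 crash(0): 0={✗foll,t=1,log=x}
step 14 timeout(2): 2={cand,t=2,log=-}
step 15 propose(1,'x'): 1={lead,t=1,log=x,x}
step 16 deliver 1→3: 3={foll,t=1,log=x}
step 17 deliver 3→1: —
step 18 deliver 1→2: —
step 19 deliver 2→1: 1={foll,t=2,log=x,x}
step 20 deliver 0→4: —
step 21 propose(0,'y'): —
step 22 deliver 0→1: —
step 23 deliver 1→0: —

2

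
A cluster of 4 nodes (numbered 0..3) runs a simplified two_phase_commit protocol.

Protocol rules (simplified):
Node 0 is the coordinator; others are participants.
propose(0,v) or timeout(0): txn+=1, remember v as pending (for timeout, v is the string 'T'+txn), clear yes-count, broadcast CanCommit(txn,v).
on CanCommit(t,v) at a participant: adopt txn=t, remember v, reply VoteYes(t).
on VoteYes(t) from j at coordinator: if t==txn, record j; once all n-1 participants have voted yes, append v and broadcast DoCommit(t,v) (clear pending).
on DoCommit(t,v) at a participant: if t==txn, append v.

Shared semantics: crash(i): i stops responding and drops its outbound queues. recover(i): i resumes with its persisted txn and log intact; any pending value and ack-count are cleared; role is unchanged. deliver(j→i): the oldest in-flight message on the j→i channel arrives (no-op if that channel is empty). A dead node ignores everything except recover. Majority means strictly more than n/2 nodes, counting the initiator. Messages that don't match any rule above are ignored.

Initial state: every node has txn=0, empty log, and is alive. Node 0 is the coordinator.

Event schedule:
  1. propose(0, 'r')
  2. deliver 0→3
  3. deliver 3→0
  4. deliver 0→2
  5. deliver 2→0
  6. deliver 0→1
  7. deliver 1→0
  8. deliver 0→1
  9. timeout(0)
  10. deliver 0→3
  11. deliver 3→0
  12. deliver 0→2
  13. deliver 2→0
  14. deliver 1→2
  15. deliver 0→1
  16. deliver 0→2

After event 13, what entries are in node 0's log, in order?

r

step 1 propose(0,'r'): 0={coor,t=1,log=-}
step 2 deliver 0→3: 3={part,t=1,log=-}
step 3 deliver 3→0: —
step 4 deliver 0→2: 2={part,t=1,log=-}
step 5 deliver 2→0: —
step 6 deliver 0→1: 1={part,t=1,log=-}
step 7 deliver 1→0: 0={coor,t=1,log=r}
step 8 deliver 0→1: 1={part,t=1,log=r}
step 9 timeout(0): 0={coor,t=2,log=r}
step 10 deliver 0→3: 3={part,t=1,log=r}
step 11 deliver 3→0: —
step 12 deliver 0→2: 2={part,t=1,log=r}
step 13 deliver 2→0: —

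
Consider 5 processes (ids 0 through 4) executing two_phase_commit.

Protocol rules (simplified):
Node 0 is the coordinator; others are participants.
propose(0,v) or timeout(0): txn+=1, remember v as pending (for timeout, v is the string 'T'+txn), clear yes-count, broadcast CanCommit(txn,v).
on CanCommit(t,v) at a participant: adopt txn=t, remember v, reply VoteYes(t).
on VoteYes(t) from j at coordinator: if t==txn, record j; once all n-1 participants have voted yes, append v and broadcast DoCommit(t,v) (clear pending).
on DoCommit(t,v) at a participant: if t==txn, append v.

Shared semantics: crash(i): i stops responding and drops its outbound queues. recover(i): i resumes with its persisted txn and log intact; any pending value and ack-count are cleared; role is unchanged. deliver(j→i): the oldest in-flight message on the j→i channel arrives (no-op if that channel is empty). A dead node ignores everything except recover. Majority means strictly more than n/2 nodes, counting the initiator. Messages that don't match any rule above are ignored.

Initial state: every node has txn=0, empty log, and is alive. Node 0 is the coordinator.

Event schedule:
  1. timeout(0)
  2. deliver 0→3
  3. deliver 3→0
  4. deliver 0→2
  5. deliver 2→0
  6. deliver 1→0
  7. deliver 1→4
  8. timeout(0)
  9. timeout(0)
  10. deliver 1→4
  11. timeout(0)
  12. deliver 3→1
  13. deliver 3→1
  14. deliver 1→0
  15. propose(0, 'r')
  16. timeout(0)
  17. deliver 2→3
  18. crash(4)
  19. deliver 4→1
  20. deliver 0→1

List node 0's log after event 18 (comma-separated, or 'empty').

empty

step 1 timeout(0): 0={coor,t=1,log=-}
step 2 deliver 0→3: 3={part,t=1,log=-}
step 3 deliver 3→0: —
step 4 deliver 0→2: 2={part,t=1,log=-}
step 5 deliver 2→0: —
step 6 deliver 1→0: —
step 7 deliver 1→4: —
step 8 timeout(0): 0={coor,t=2,log=-}
step 9 timeout(0): 0={coor,t=3,log=-}
step 10 deliver 1→4: —
step 11 timeout(0): 0={coor,t=4,log=-}
step 12 deliver 3→1: —
step 13 deliver 3→1: —
step 14 deliver 1→0: —
step 15 propose(0,'r'): 0={coor,t=5,log=-}
step 16 timeout(0): 0={coor,t=6,log=-}
step 17 deliver 2→3: —
step 18 crash(4): 4={✗part,t=0,log=-}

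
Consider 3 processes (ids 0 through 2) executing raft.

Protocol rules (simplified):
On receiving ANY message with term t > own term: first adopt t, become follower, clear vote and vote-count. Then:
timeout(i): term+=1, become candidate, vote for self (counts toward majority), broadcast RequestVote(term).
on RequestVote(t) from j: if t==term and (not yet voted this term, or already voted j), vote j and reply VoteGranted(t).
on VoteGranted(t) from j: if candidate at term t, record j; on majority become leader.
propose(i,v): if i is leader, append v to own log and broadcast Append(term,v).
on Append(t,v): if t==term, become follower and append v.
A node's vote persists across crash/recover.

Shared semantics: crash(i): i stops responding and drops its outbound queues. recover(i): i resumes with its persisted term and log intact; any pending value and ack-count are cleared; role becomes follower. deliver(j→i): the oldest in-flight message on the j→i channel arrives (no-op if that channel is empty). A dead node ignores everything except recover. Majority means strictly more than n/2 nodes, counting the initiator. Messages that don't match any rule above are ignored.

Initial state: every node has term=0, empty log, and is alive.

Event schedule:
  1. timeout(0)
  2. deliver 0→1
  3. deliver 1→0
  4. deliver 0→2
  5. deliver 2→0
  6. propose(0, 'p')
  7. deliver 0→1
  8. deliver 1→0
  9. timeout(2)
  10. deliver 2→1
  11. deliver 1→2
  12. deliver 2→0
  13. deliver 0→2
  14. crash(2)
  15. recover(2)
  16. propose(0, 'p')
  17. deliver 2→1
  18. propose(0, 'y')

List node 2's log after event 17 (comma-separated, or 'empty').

after 1 — timeout(0): n0:cand/t1/[-]
after 2 — deliver 0→1: n1:foll/t1/[-]
after 3 — deliver 1→0: n0:lead/t1/[-]
after 4 — deliver 0→2: n2:foll/t1/[-]
after 5 — deliver 2→0: ·
after 6 — propose(0,'p'): n0:lead/t1/[p]
after 7 — deliver 0→1: n1:foll/t1/[p]
after 8 — deliver 1→0: ·
after 9 — timeout(2): n2:cand/t2/[-]
after 10 — deliver 2→1: n1:foll/t2/[p]
after 11 — deliver 1→2: n2:lead/t2/[-]
after 12 — deliver 2→0: n0:foll/t2/[p]
after 13 — deliver 0→2: ·
after 14 — crash(2): n2:✗lead/t2/[-]
after 15 — recover(2): n2:foll/t2/[-]
after 16 — propose(0,'p'): ·
after 17 — deliver 2→1: ·

empty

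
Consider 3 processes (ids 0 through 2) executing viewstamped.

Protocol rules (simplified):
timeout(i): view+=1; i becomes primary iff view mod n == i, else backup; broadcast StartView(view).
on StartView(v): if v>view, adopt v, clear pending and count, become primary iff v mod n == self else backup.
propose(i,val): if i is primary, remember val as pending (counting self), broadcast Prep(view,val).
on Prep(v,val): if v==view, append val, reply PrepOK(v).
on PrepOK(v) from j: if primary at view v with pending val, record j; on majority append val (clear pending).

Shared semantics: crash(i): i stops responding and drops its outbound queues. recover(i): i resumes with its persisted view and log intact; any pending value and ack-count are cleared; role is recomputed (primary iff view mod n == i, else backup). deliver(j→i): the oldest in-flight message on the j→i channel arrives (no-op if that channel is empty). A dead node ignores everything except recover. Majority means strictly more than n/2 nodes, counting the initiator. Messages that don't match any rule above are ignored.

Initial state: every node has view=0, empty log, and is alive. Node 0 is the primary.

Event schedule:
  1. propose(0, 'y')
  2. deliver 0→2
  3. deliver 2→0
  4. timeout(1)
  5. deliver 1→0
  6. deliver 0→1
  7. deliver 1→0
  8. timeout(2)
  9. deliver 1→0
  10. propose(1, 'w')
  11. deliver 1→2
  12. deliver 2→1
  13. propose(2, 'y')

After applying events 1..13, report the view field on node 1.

1

1. propose(0,'y'):  nop
2. deliver 0→2:  <2:back v0 y>
3. deliver 2→0:  <0:prim v0 y>
4. timeout(1):  <1:prim v1 ->
5. deliver 1→0:  <0:back v1 y>
6. deliver 0→1:  nop
7. deliver 1→0:  nop
8. timeout(2):  <2:back v1 y>
9. deliver 1→0:  nop
10. propose(1,'w'):  nop
11. deliver 1→2:  nop
12. deliver 2→1:  nop
13. propose(2,'y'):  nop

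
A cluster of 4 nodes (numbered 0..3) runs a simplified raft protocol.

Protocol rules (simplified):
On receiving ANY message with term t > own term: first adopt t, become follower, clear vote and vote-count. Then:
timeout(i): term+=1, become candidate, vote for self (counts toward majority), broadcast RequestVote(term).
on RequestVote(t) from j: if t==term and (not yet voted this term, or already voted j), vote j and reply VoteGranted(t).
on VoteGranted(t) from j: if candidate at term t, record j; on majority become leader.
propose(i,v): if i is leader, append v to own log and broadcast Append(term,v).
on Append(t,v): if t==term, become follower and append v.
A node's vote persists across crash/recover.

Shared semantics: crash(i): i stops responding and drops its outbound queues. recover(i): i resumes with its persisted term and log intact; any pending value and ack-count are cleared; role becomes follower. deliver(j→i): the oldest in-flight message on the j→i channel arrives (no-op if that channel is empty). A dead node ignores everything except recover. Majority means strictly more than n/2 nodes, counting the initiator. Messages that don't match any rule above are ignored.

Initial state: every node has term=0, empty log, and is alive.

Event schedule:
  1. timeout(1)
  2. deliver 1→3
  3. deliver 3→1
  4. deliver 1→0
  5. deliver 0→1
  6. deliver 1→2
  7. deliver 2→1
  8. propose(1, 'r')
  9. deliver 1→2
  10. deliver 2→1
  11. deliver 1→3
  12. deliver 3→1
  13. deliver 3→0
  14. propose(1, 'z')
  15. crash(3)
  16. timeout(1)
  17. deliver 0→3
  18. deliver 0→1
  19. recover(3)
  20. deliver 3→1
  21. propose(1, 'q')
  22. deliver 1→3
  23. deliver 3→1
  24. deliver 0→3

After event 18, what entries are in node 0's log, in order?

empty

[1] timeout(1) → N1(cand t1 [-])
[2] deliver 1→3 → N3(foll t1 [-])
[3] deliver 3→1 → ∅
[4] deliver 1→0 → N0(foll t1 [-])
[5] deliver 0→1 → N1(lead t1 [-])
[6] deliver 1→2 → N2(foll t1 [-])
[7] deliver 2→1 → ∅
[8] propose(1,'r') → N1(lead t1 [r])
[9] deliver 1→2 → N2(foll t1 [r])
[10] deliver 2→1 → ∅
[11] deliver 1→3 → N3(foll t1 [r])
[12] deliver 3→1 → ∅
[13] deliver 3→0 → ∅
[14] propose(1,'z') → N1(lead t1 [r,z])
[15] crash(3) → N3(✗foll t1 [r])
[16] timeout(1) → N1(cand t2 [r,z])
[17] deliver 0→3 → ∅
[18] deliver 0→1 → ∅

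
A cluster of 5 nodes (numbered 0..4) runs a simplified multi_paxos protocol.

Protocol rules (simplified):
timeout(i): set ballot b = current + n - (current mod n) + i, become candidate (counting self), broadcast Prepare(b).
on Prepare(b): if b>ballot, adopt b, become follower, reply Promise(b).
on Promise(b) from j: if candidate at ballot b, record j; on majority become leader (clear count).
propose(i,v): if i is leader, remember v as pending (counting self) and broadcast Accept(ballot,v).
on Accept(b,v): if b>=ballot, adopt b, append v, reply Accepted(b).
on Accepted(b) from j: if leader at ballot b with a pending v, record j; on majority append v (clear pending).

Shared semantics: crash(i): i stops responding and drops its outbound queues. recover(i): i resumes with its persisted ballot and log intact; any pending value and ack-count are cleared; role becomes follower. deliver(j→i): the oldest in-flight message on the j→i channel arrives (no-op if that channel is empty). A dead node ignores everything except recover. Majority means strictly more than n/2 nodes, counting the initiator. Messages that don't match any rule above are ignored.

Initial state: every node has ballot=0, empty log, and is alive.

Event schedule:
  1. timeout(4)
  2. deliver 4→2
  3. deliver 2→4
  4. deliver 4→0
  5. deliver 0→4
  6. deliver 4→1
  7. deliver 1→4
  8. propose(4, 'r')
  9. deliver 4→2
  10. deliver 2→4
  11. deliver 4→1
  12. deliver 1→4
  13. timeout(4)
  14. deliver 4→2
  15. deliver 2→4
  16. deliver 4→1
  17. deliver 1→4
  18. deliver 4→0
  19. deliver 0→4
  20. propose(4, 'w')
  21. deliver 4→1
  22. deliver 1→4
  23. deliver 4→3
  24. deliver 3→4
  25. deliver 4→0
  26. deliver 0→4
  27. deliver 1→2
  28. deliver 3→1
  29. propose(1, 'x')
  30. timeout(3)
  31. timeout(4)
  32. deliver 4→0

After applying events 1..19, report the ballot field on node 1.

14

[1] timeout(4) → N4(cand b9 [-])
[2] deliver 4→2 → N2(foll b9 [-])
[3] deliver 2→4 → ∅
[4] deliver 4→0 → N0(foll b9 [-])
[5] deliver 0→4 → N4(lead b9 [-])
[6] deliver 4→1 → N1(foll b9 [-])
[7] deliver 1→4 → ∅
[8] propose(4,'r') → ∅
[9] deliver 4→2 → N2(foll b9 [r])
[10] deliver 2→4 → ∅
[11] deliver 4→1 → N1(foll b9 [r])
[12] deliver 1→4 → N4(lead b9 [r])
[13] timeout(4) → N4(cand b14 [r])
[14] deliver 4→2 → N2(foll b14 [r])
[15] deliver 2→4 → ∅
[16] deliver 4→1 → N1(foll b14 [r])
[17] deliver 1→4 → N4(lead b14 [r])
[18] deliver 4→0 → N0(foll b9 [r])
[19] deliver 0→4 → ∅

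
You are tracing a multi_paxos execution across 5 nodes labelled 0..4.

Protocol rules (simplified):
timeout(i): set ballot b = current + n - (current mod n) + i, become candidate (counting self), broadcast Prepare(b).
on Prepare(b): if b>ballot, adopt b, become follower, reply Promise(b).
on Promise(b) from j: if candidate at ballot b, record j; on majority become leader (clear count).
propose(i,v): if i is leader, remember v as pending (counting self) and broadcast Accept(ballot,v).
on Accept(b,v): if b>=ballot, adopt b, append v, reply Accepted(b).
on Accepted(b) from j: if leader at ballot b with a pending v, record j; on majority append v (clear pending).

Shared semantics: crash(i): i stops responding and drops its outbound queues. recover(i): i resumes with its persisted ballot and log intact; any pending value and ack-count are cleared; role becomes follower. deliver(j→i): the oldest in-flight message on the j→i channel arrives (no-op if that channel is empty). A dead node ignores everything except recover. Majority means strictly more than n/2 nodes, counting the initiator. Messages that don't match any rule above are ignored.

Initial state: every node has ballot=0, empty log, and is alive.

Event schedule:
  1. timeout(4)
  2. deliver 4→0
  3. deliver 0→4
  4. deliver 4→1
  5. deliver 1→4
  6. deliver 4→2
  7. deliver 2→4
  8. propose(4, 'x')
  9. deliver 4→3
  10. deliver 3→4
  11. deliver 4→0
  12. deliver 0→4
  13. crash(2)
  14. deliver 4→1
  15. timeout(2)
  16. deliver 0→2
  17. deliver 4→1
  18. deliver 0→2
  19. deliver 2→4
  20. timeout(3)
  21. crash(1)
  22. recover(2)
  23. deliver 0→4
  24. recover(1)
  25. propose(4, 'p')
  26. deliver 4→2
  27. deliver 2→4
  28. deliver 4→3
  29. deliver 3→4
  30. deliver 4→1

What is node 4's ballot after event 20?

step 1 timeout(4): 4={cand,b=9,log=-}
step 2 deliver 4→0: 0={foll,b=9,log=-}
step 3 deliver 0→4: —
step 4 deliver 4→1: 1={foll,b=9,log=-}
step 5 deliver 1→4: 4={lead,b=9,log=-}
step 6 deliver 4→2: 2={foll,b=9,log=-}
step 7 deliver 2→4: —
step 8 propose(4,'x'): —
step 9 deliver 4→3: 3={foll,b=9,log=-}
step 10 deliver 3→4: —
step 11 deliver 4→0: 0={foll,b=9,log=x}
step 12 deliver 0→4: —
step 13 crash(2): 2={✗foll,b=9,log=-}
step 14 deliver 4→1: 1={foll,b=9,log=x}
step 15 timeout(2): —
step 16 deliver 0→2: —
step 17 deliver 4→1: —
step 18 deliver 0→2: —
step 19 deliver 2→4: —
step 20 timeout(3): 3={cand,b=13,log=-}

9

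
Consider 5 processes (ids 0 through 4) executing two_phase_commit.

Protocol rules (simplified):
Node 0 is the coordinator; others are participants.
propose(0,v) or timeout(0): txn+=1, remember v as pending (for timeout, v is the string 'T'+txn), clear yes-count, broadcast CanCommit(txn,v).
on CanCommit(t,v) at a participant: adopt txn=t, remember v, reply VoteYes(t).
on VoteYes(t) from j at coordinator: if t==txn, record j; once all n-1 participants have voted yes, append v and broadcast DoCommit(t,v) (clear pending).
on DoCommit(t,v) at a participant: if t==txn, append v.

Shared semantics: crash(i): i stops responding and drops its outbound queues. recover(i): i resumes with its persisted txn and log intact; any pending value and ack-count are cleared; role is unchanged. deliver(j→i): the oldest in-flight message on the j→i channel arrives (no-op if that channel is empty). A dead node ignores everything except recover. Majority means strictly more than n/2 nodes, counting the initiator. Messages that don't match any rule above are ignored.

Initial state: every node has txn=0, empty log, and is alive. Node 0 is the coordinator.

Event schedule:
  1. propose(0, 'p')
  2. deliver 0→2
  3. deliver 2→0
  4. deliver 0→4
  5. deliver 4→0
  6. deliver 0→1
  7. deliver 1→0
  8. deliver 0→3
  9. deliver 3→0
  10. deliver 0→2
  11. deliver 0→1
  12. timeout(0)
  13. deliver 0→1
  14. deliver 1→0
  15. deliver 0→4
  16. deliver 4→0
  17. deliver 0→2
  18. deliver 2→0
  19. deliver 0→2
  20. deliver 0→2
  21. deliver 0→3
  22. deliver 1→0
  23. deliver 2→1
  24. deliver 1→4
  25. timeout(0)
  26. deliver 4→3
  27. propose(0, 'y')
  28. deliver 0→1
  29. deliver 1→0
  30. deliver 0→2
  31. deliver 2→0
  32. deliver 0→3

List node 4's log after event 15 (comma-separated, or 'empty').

p

[1] propose(0,'p') → N0(coor t1 [-])
[2] deliver 0→2 → N2(part t1 [-])
[3] deliver 2→0 → ∅
[4] deliver 0→4 → N4(part t1 [-])
[5] deliver 4→0 → ∅
[6] deliver 0→1 → N1(part t1 [-])
[7] deliver 1→0 → ∅
[8] deliver 0→3 → N3(part t1 [-])
[9] deliver 3→0 → N0(coor t1 [p])
[10] deliver 0→2 → N2(part t1 [p])
[11] deliver 0→1 → N1(part t1 [p])
[12] timeout(0) → N0(coor t2 [p])
[13] deliver 0→1 → N1(part t2 [p])
[14] deliver 1→0 → ∅
[15] deliver 0→4 → N4(part t1 [p])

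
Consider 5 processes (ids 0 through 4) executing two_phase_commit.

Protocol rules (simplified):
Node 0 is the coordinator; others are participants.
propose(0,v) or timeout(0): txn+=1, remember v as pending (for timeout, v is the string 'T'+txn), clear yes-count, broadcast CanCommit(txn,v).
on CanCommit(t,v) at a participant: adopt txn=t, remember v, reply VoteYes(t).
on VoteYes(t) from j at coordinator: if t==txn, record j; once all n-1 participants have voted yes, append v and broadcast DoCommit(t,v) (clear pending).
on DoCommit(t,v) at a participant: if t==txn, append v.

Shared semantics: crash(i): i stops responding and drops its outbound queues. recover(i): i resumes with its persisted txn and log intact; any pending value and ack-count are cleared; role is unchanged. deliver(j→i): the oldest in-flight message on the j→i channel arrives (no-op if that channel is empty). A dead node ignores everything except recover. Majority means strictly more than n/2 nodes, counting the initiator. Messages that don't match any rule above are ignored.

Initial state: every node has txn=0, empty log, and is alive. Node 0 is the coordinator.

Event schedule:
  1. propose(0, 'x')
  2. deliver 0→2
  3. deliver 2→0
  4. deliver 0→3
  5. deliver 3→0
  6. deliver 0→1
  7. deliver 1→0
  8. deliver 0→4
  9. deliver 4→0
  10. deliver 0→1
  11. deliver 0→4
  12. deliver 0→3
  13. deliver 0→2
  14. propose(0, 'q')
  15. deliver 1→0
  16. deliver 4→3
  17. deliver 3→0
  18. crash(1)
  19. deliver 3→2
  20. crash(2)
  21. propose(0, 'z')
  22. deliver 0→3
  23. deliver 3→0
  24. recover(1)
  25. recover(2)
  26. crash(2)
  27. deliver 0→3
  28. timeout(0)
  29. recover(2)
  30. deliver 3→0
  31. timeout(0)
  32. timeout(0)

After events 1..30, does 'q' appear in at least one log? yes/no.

no

step 1 propose(0,'x'): 0={coor,t=1,log=-}
step 2 deliver 0→2: 2={part,t=1,log=-}
step 3 deliver 2→0: —
step 4 deliver 0→3: 3={part,t=1,log=-}
step 5 deliver 3→0: —
step 6 deliver 0→1: 1={part,t=1,log=-}
step 7 deliver 1→0: —
step 8 deliver 0→4: 4={part,t=1,log=-}
step 9 deliver 4→0: 0={coor,t=1,log=x}
step 10 deliver 0→1: 1={part,t=1,log=x}
step 11 deliver 0→4: 4={part,t=1,log=x}
step 12 deliver 0→3: 3={part,t=1,log=x}
step 13 deliver 0→2: 2={part,t=1,log=x}
step 14 propose(0,'q'): 0={coor,t=2,log=x}
step 15 deliver 1→0: —
step 16 deliver 4→3: —
step 17 deliver 3→0: —
step 18 crash(1): 1={✗part,t=1,log=x}
step 19 deliver 3→2: —
step 20 crash(2): 2={✗part,t=1,log=x}
step 21 propose(0,'z'): 0={coor,t=3,log=x}
step 22 deliver 0→3: 3={part,t=2,log=x}
step 23 deliver 3→0: —
step 24 recover(1): 1={part,t=1,log=x}
step 25 recover(2): 2={part,t=1,log=x}
step 26 crash(2): 2={✗part,t=1,log=x}
step 27 deliver 0→3: 3={part,t=3,log=x}
step 28 timeout(0): 0={coor,t=4,log=x}
step 29 recover(2): 2={part,t=1,log=x}
step 30 deliver 3→0: —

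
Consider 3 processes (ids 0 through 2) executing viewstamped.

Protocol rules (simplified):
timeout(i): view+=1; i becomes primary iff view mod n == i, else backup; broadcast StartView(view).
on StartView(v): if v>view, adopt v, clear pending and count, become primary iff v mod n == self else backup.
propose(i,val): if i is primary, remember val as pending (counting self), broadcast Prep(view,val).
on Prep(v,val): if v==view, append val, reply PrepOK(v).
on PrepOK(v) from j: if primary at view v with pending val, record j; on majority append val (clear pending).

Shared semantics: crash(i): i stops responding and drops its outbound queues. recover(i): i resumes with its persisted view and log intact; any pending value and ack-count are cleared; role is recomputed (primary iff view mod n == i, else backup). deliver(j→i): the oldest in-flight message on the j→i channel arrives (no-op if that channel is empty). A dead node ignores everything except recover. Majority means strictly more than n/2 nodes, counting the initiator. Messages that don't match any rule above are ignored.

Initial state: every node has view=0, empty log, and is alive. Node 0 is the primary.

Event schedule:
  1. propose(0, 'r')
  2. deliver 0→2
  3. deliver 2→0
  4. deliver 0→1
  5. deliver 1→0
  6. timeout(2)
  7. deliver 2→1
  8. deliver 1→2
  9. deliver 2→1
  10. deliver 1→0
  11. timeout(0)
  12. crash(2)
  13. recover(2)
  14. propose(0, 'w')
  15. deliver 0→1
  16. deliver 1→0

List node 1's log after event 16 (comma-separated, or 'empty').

after 1 — propose(0,'r'): ·
after 2 — deliver 0→2: n2:back/v0/[r]
after 3 — deliver 2→0: n0:prim/v0/[r]
after 4 — deliver 0→1: n1:back/v0/[r]
after 5 — deliver 1→0: ·
after 6 — timeout(2): n2:back/v1/[r]
after 7 — deliver 2→1: n1:prim/v1/[r]
after 8 — deliver 1→2: ·
after 9 — deliver 2→1: ·
after 10 — deliver 1→0: ·
after 11 — timeout(0): n0:back/v1/[r]
after 12 — crash(2): n2:✗back/v1/[r]
after 13 — recover(2): n2:back/v1/[r]
after 14 — propose(0,'w'): ·
after 15 — deliver 0→1: ·
after 16 — deliver 1→0: ·

r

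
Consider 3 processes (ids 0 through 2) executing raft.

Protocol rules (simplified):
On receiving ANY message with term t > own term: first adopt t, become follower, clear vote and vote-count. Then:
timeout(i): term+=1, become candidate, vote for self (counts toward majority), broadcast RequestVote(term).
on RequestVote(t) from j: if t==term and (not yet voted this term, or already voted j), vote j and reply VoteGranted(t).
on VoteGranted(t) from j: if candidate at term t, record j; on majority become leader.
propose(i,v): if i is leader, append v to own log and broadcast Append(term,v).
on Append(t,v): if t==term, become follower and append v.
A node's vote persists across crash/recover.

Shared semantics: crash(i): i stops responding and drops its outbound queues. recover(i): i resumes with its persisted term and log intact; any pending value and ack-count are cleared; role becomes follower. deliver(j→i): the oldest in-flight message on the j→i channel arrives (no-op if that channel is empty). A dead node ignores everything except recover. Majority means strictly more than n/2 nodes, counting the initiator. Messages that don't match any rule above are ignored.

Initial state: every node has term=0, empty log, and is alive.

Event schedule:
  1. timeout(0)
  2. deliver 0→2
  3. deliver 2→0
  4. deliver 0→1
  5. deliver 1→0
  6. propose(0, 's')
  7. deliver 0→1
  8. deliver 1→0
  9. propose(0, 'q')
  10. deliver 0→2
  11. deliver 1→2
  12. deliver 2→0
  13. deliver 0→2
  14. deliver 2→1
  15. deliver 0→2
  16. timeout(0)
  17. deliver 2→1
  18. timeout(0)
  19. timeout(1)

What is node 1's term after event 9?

1

[1] timeout(0) → N0(cand t1 [-])
[2] deliver 0→2 → N2(foll t1 [-])
[3] deliver 2→0 → N0(lead t1 [-])
[4] deliver 0→1 → N1(foll t1 [-])
[5] deliver 1→0 → ∅
[6] propose(0,'s') → N0(lead t1 [s])
[7] deliver 0→1 → N1(foll t1 [s])
[8] deliver 1→0 → ∅
[9] propose(0,'q') → N0(lead t1 [s,q])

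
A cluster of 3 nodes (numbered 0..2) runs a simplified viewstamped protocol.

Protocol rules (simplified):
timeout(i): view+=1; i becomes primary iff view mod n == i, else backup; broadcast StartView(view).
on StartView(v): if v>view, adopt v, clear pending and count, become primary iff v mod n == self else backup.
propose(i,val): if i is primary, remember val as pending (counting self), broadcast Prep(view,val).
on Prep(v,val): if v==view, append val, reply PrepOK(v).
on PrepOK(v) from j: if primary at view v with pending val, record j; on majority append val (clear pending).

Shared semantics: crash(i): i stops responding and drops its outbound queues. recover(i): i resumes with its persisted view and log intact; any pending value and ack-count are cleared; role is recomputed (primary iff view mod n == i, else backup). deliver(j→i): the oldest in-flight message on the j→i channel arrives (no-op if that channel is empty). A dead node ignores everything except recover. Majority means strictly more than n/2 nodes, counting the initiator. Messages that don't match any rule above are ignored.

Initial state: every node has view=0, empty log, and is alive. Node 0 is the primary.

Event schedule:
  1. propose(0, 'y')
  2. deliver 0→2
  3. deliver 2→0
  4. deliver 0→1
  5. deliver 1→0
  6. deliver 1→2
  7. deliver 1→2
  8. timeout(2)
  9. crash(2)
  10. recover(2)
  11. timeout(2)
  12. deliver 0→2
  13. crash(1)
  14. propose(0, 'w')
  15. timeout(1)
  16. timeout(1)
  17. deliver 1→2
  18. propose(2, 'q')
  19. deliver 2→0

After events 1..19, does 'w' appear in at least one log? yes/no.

e1 propose(0,'y'): ·
e2 deliver 0→2: 2[back,v=0,y]
e3 deliver 2→0: 0[prim,v=0,y]
e4 deliver 0→1: 1[back,v=0,y]
e5 deliver 1→0: ·
e6 deliver 1→2: ·
e7 deliver 1→2: ·
e8 timeout(2): 2[back,v=1,y]
e9 crash(2): 2[✗back,v=1,y]
e10 recover(2): 2[back,v=1,y]
e11 timeout(2): 2[prim,v=2,y]
e12 deliver 0→2: ·
e13 crash(1): 1[✗back,v=0,y]
e14 propose(0,'w'): ·
e15 timeout(1): ·
e16 timeout(1): ·
e17 deliver 1→2: ·
e18 propose(2,'q'): ·
e19 deliver 2→0: 0[back,v=2,y]

no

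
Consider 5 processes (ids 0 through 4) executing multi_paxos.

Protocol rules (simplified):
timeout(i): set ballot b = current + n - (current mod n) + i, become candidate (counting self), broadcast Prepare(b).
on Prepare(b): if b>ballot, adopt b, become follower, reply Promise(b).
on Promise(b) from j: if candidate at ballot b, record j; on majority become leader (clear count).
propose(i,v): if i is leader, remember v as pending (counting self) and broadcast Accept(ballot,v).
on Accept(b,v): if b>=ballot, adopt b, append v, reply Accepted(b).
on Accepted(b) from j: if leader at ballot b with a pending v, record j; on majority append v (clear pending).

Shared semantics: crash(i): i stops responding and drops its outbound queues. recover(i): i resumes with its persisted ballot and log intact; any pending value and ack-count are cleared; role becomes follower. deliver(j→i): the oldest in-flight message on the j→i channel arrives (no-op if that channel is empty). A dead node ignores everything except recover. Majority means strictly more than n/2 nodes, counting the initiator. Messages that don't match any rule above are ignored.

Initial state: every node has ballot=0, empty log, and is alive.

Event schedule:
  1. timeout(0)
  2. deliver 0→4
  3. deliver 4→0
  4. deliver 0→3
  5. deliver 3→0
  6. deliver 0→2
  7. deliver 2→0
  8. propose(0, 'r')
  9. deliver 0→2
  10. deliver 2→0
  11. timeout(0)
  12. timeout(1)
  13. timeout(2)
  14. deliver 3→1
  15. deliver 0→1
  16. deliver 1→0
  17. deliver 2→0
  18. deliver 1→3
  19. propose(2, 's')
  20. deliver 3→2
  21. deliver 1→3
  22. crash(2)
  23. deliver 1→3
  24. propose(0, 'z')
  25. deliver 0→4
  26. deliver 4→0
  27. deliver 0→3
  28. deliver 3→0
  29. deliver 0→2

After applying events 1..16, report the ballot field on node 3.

after 1 — timeout(0): n0:cand/b5/[-]
after 2 — deliver 0→4: n4:foll/b5/[-]
after 3 — deliver 4→0: ·
after 4 — deliver 0→3: n3:foll/b5/[-]
after 5 — deliver 3→0: n0:lead/b5/[-]
after 6 — deliver 0→2: n2:foll/b5/[-]
after 7 — deliver 2→0: ·
after 8 — propose(0,'r'): ·
after 9 — deliver 0→2: n2:foll/b5/[r]
after 10 — deliver 2→0: ·
after 11 — timeout(0): n0:cand/b10/[-]
after 12 — timeout(1): n1:cand/b6/[-]
after 13 — timeout(2): n2:cand/b12/[r]
after 14 — deliver 3→1: ·
after 15 — deliver 0→1: ·
after 16 — deliver 1→0: ·

5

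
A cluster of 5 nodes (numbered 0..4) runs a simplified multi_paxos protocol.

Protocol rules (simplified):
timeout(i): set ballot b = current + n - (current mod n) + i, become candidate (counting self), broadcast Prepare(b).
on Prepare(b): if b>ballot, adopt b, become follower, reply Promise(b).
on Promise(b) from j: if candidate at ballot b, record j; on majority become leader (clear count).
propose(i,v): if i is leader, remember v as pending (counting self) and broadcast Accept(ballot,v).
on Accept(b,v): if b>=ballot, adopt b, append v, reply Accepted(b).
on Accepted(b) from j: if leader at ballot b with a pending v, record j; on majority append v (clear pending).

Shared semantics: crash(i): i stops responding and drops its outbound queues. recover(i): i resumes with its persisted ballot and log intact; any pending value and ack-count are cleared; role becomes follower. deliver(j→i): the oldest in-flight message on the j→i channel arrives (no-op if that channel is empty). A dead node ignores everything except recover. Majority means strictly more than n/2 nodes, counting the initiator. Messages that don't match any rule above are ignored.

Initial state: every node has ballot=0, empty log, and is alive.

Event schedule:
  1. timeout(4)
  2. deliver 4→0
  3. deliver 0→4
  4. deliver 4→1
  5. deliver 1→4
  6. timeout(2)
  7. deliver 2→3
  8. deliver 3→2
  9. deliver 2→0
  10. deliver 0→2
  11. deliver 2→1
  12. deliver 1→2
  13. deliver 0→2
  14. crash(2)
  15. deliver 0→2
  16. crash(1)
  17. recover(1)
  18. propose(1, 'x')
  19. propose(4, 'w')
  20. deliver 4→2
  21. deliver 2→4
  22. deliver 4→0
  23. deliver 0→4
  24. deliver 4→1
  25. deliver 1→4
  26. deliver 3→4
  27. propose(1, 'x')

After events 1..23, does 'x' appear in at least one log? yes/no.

no

after 1 — timeout(4): n4:cand/b9/[-]
after 2 — deliver 4→0: n0:foll/b9/[-]
after 3 — deliver 0→4: ·
after 4 — deliver 4→1: n1:foll/b9/[-]
after 5 — deliver 1→4: n4:lead/b9/[-]
after 6 — timeout(2): n2:cand/b7/[-]
after 7 — deliver 2→3: n3:foll/b7/[-]
after 8 — deliver 3→2: ·
after 9 — deliver 2→0: ·
after 10 — deliver 0→2: ·
after 11 — deliver 2→1: ·
after 12 — deliver 1→2: ·
after 13 — deliver 0→2: ·
after 14 — crash(2): n2:✗cand/b7/[-]
after 15 — deliver 0→2: ·
after 16 — crash(1): n1:✗foll/b9/[-]
after 17 — recover(1): n1:foll/b9/[-]
after 18 — propose(1,'x'): ·
after 19 — propose(4,'w'): ·
after 20 — deliver 4→2: ·
after 21 — deliver 2→4: ·
after 22 — deliver 4→0: n0:foll/b9/[w]
after 23 — deliver 0→4: ·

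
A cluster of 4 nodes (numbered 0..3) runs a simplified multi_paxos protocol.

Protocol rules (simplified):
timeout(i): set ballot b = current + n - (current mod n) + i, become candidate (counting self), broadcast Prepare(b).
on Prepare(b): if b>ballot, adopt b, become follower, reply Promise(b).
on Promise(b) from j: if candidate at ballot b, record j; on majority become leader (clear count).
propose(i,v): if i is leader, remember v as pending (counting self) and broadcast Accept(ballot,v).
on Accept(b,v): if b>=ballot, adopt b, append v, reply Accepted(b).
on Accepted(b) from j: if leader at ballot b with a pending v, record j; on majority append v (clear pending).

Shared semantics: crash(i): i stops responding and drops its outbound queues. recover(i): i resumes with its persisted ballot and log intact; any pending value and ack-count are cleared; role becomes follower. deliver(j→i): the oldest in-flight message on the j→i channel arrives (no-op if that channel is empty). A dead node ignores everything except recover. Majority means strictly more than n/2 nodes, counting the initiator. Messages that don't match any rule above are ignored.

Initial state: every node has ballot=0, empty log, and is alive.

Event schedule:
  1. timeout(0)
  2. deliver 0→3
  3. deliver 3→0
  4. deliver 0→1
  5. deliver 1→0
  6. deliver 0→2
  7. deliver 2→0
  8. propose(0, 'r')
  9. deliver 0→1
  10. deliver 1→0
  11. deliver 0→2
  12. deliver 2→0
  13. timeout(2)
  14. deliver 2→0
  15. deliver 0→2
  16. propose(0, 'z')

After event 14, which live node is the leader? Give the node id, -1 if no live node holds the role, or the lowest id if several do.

1. timeout(0):  <0:cand b4 ->
2. deliver 0→3:  <3:foll b4 ->
3. deliver 3→0:  nop
4. deliver 0→1:  <1:foll b4 ->
5. deliver 1→0:  <0:lead b4 ->
6. deliver 0→2:  <2:foll b4 ->
7. deliver 2→0:  nop
8. propose(0,'r'):  nop
9. deliver 0→1:  <1:foll b4 r>
10. deliver 1→0:  nop
11. deliver 0→2:  <2:foll b4 r>
12. deliver 2→0:  <0:lead b4 r>
13. timeout(2):  <2:cand b10 r>
14. deliver 2→0:  <0:foll b10 r>

-1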